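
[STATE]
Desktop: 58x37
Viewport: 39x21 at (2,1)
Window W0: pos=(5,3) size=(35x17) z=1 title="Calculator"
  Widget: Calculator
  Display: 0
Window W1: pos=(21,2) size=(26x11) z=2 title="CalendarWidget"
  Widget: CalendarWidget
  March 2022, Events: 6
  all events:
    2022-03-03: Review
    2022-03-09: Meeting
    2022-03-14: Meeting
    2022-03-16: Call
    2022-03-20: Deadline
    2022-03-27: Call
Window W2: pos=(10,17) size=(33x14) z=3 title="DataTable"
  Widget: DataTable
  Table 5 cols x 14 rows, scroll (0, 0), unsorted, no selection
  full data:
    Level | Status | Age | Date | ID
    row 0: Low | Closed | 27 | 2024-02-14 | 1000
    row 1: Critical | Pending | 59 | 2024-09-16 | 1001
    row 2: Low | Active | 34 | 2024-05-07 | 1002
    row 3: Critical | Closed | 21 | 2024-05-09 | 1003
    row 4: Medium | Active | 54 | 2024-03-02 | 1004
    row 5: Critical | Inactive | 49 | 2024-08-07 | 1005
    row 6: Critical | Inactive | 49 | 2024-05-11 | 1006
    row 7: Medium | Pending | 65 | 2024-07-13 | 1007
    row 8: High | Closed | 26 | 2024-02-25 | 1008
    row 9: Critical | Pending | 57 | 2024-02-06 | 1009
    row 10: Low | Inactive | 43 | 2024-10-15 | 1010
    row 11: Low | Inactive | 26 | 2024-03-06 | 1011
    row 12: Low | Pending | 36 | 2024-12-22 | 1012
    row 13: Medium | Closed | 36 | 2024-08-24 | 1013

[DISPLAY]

                                       
                   ┏━━━━━━━━━━━━━━━━━━━
   ┏━━━━━━━━━━━━━━━┃ CalendarWidget    
   ┃ Calculator    ┠───────────────────
   ┠───────────────┃       March 2022  
   ┃               ┃Mo Tu We Th Fr Sa S
   ┃┌───┬───┬───┬──┃    1  2  3*  4  5 
   ┃│ 7 │ 8 │ 9 │ ÷┃ 7  8  9* 10 11 12 
   ┃├───┼───┼───┼──┃14* 15 16* 17 18 19
   ┃│ 4 │ 5 │ 6 │ ×┃21 22 23 24 25 26 2
   ┃├───┼───┼───┼──┃28 29 30 31        
   ┃│ 1 │ 2 │ 3 │ -┗━━━━━━━━━━━━━━━━━━━
   ┃├───┼───┼───┼───┤                ┃ 
   ┃│ 0 │ . │ = │ + │                ┃ 
   ┃├───┼───┼───┼───┤                ┃ 
   ┃│ C │ MC│ MR│ M+│                ┃ 
   ┃└───┏━━━━━━━━━━━━━━━━━━━━━━━━━━━━━━
   ┃    ┃ DataTable                    
   ┗━━━━┠──────────────────────────────
        ┃Level   │Status  │Age│Date    
        ┃────────┼────────┼───┼────────


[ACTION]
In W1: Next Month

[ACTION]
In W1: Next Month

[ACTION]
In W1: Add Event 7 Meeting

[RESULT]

                                       
                   ┏━━━━━━━━━━━━━━━━━━━
   ┏━━━━━━━━━━━━━━━┃ CalendarWidget    
   ┃ Calculator    ┠───────────────────
   ┠───────────────┃        May 2022   
   ┃               ┃Mo Tu We Th Fr Sa S
   ┃┌───┬───┬───┬──┃                   
   ┃│ 7 │ 8 │ 9 │ ÷┃ 2  3  4  5  6  7* 
   ┃├───┼───┼───┼──┃ 9 10 11 12 13 14 1
   ┃│ 4 │ 5 │ 6 │ ×┃16 17 18 19 20 21 2
   ┃├───┼───┼───┼──┃23 24 25 26 27 28 2
   ┃│ 1 │ 2 │ 3 │ -┗━━━━━━━━━━━━━━━━━━━
   ┃├───┼───┼───┼───┤                ┃ 
   ┃│ 0 │ . │ = │ + │                ┃ 
   ┃├───┼───┼───┼───┤                ┃ 
   ┃│ C │ MC│ MR│ M+│                ┃ 
   ┃└───┏━━━━━━━━━━━━━━━━━━━━━━━━━━━━━━
   ┃    ┃ DataTable                    
   ┗━━━━┠──────────────────────────────
        ┃Level   │Status  │Age│Date    
        ┃────────┼────────┼───┼────────


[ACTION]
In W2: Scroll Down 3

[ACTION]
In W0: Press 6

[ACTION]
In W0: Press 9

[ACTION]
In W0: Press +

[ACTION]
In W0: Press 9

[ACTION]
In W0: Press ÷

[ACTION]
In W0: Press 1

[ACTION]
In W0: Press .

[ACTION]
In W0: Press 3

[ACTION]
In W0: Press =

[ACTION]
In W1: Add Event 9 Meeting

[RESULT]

                                       
                   ┏━━━━━━━━━━━━━━━━━━━
   ┏━━━━━━━━━━━━━━━┃ CalendarWidget    
   ┃ Calculator    ┠───────────────────
   ┠───────────────┃        May 2022   
   ┃               ┃Mo Tu We Th Fr Sa S
   ┃┌───┬───┬───┬──┃                   
   ┃│ 7 │ 8 │ 9 │ ÷┃ 2  3  4  5  6  7* 
   ┃├───┼───┼───┼──┃ 9* 10 11 12 13 14 
   ┃│ 4 │ 5 │ 6 │ ×┃16 17 18 19 20 21 2
   ┃├───┼───┼───┼──┃23 24 25 26 27 28 2
   ┃│ 1 │ 2 │ 3 │ -┗━━━━━━━━━━━━━━━━━━━
   ┃├───┼───┼───┼───┤                ┃ 
   ┃│ 0 │ . │ = │ + │                ┃ 
   ┃├───┼───┼───┼───┤                ┃ 
   ┃│ C │ MC│ MR│ M+│                ┃ 
   ┃└───┏━━━━━━━━━━━━━━━━━━━━━━━━━━━━━━
   ┃    ┃ DataTable                    
   ┗━━━━┠──────────────────────────────
        ┃Level   │Status  │Age│Date    
        ┃────────┼────────┼───┼────────


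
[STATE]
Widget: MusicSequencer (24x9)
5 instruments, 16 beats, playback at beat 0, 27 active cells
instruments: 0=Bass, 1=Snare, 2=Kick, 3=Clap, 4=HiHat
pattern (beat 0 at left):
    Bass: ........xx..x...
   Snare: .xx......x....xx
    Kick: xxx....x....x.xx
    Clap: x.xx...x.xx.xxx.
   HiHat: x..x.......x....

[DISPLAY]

      ▼123456789012345  
  Bass········██··█···  
 Snare·██······█····██  
  Kick███····█····█·██  
  Clap█·██···█·██·███·  
 HiHat█··█·······█····  
                        
                        
                        


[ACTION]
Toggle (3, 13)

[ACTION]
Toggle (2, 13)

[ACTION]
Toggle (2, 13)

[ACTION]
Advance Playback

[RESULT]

      0▼23456789012345  
  Bass········██··█···  
 Snare·██······█····██  
  Kick███····█····█·██  
  Clap█·██···█·██·█·█·  
 HiHat█··█·······█····  
                        
                        
                        


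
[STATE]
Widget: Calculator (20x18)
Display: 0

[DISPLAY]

                   0
┌───┬───┬───┬───┐   
│ 7 │ 8 │ 9 │ ÷ │   
├───┼───┼───┼───┤   
│ 4 │ 5 │ 6 │ × │   
├───┼───┼───┼───┤   
│ 1 │ 2 │ 3 │ - │   
├───┼───┼───┼───┤   
│ 0 │ . │ = │ + │   
├───┼───┼───┼───┤   
│ C │ MC│ MR│ M+│   
└───┴───┴───┴───┘   
                    
                    
                    
                    
                    
                    


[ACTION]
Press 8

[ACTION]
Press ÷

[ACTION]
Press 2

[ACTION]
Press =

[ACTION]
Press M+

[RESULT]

                   4
┌───┬───┬───┬───┐   
│ 7 │ 8 │ 9 │ ÷ │   
├───┼───┼───┼───┤   
│ 4 │ 5 │ 6 │ × │   
├───┼───┼───┼───┤   
│ 1 │ 2 │ 3 │ - │   
├───┼───┼───┼───┤   
│ 0 │ . │ = │ + │   
├───┼───┼───┼───┤   
│ C │ MC│ MR│ M+│   
└───┴───┴───┴───┘   
                    
                    
                    
                    
                    
                    


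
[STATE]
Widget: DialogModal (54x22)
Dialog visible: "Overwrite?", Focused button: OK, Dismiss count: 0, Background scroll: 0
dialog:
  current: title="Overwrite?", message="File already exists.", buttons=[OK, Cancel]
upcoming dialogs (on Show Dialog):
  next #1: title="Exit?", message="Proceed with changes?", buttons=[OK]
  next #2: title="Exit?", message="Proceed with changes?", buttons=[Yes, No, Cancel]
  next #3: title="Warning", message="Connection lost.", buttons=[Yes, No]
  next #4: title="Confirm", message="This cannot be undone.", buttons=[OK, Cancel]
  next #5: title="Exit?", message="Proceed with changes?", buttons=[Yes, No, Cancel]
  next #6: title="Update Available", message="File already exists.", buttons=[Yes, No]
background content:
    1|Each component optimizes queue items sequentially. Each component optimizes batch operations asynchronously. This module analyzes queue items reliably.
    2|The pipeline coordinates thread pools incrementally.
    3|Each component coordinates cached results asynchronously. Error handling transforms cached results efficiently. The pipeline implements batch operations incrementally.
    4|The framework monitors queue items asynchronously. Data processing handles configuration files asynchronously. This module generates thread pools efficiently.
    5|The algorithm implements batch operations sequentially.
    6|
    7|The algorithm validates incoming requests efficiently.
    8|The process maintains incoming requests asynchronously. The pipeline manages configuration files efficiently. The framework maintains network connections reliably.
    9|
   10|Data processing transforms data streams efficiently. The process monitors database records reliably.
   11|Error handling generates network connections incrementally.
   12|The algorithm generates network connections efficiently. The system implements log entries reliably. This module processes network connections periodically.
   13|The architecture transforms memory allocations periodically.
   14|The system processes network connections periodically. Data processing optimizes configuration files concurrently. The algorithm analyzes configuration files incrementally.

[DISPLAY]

Each component optimizes queue items sequentially. Eac
The pipeline coordinates thread pools incrementally.  
Each component coordinates cached results asynchronous
The framework monitors queue items asynchronously. Dat
The algorithm implements batch operations sequentially
                                                      
The algorithm validates incoming requests efficiently.
The process maintains incoming requests asynchronously
               ┌──────────────────────┐               
Data processing│      Overwrite?      │ efficiently. T
Error handling │ File already exists. │tions increment
The algorithm g│    [OK]  Cancel      │ions efficientl
The architectur└──────────────────────┘cations periodi
The system processes network connections periodically.
                                                      
                                                      
                                                      
                                                      
                                                      
                                                      
                                                      
                                                      


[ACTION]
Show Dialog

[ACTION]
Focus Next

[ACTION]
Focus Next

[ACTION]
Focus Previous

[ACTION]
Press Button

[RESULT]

Each component optimizes queue items sequentially. Eac
The pipeline coordinates thread pools incrementally.  
Each component coordinates cached results asynchronous
The framework monitors queue items asynchronously. Dat
The algorithm implements batch operations sequentially
                                                      
The algorithm validates incoming requests efficiently.
The process maintains incoming requests asynchronously
                                                      
Data processing transforms data streams efficiently. T
Error handling generates network connections increment
The algorithm generates network connections efficientl
The architecture transforms memory allocations periodi
The system processes network connections periodically.
                                                      
                                                      
                                                      
                                                      
                                                      
                                                      
                                                      
                                                      


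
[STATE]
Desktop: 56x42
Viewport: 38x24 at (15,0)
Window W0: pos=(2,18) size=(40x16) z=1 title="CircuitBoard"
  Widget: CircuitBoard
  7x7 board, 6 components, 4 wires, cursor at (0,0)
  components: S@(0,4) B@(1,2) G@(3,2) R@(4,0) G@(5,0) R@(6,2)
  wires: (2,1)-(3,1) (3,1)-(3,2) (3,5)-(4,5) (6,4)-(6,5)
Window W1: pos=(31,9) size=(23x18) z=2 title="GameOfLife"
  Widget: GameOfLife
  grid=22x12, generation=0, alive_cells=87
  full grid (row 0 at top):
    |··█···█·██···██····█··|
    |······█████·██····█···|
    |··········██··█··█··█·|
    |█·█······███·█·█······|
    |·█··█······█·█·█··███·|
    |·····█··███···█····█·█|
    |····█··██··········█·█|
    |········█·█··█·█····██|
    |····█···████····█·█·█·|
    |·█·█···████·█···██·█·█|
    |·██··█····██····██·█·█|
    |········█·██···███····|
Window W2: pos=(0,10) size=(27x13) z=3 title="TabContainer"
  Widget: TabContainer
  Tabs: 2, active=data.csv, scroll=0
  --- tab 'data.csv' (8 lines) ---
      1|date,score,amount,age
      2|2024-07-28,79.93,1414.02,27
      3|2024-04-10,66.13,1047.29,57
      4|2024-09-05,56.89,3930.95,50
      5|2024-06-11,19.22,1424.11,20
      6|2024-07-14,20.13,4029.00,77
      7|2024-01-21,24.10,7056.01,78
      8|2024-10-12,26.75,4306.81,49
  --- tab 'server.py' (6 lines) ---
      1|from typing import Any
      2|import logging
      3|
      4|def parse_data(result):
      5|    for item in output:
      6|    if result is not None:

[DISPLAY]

                                      
                                      
                                      
                                      
                                      
                                      
                                      
                                      
                                      
                ┏━━━━━━━━━━━━━━━━━━━━━
━━━━━━━━━━━┓    ┃ GameOfLife          
           ┃    ┠─────────────────────
───────────┨    ┃Gen: 0               
rver.py    ┃    ┃··█···█·██···██····█·
───────────┃    ┃······█████·██····█··
unt,age    ┃    ┃··········██··█··█··█
93,1414.02,┃    ┃█·█······███·█·█·····
13,1047.29,┃    ┃·█··█······█·█·█··███
89,3930.95,┃━━━━┃·····█··███···█····█·
22,1424.11,┃    ┃····█··██··········█·
13,4029.00,┃────┃········█·█··█·█····█
10,7056.01,┃    ┃····█···████····█·█·█
━━━━━━━━━━━┛    ┃·█·█···████·█···██·█·
                ┃·██··█····██····██·█·


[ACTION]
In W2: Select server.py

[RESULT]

                                      
                                      
                                      
                                      
                                      
                                      
                                      
                                      
                                      
                ┏━━━━━━━━━━━━━━━━━━━━━
━━━━━━━━━━━┓    ┃ GameOfLife          
           ┃    ┠─────────────────────
───────────┨    ┃Gen: 0               
rver.py]   ┃    ┃··█···█·██···██····█·
───────────┃    ┃······█████·██····█··
port Any   ┃    ┃··········██··█··█··█
           ┃    ┃█·█······███·█·█·····
           ┃    ┃·█··█······█·█·█··███
(result):  ┃━━━━┃·····█··███···█····█·
n output:  ┃    ┃····█··██··········█·
is not None┃────┃········█·█··█·█····█
           ┃    ┃····█···████····█·█·█
━━━━━━━━━━━┛    ┃·█·█···████·█···██·█·
                ┃·██··█····██····██·█·


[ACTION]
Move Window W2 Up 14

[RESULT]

━━━━━━━━━━━┓                          
           ┃                          
───────────┨                          
rver.py]   ┃                          
───────────┃                          
port Any   ┃                          
           ┃                          
           ┃                          
(result):  ┃                          
n output:  ┃    ┏━━━━━━━━━━━━━━━━━━━━━
is not None┃    ┃ GameOfLife          
           ┃    ┠─────────────────────
━━━━━━━━━━━┛    ┃Gen: 0               
                ┃··█···█·██···██····█·
                ┃······█████·██····█··
                ┃··········██··█··█··█
                ┃█·█······███·█·█·····
                ┃·█··█······█·█·█··███
━━━━━━━━━━━━━━━━┃·····█··███···█····█·
d               ┃····█··██··········█·
────────────────┃········█·█··█·█····█
 5 6            ┃····█···████····█·█·█
        S       ┃·█·█···████·█···██·█·
                ┃·██··█····██····██·█·


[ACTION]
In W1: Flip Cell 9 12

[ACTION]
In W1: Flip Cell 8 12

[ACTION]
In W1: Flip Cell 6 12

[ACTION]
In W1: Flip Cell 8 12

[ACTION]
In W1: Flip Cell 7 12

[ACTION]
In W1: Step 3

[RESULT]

━━━━━━━━━━━┓                          
           ┃                          
───────────┨                          
rver.py]   ┃                          
───────────┃                          
port Any   ┃                          
           ┃                          
           ┃                          
(result):  ┃                          
n output:  ┃    ┏━━━━━━━━━━━━━━━━━━━━━
is not None┃    ┃ GameOfLife          
           ┃    ┠─────────────────────
━━━━━━━━━━━┛    ┃Gen: 3               
                ┃···········█·█·······
                ┃···········█···█·····
                ┃·······█···█······██·
                ┃············██······█
                ┃······███···█·······█
━━━━━━━━━━━━━━━━┃········█·····██··██·
d               ┃······██·····██·····█
────────────────┃···········██···█···█
 5 6            ┃···········██········
        S       ┃·█·█·······███·······
                ┃·█·█·····█·····███···


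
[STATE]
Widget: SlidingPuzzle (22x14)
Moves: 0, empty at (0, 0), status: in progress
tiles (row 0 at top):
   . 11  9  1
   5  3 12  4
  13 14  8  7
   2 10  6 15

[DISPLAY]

┌────┬────┬────┬────┐ 
│    │ 11 │  9 │  1 │ 
├────┼────┼────┼────┤ 
│  5 │  3 │ 12 │  4 │ 
├────┼────┼────┼────┤ 
│ 13 │ 14 │  8 │  7 │ 
├────┼────┼────┼────┤ 
│  2 │ 10 │  6 │ 15 │ 
└────┴────┴────┴────┘ 
Moves: 0              
                      
                      
                      
                      


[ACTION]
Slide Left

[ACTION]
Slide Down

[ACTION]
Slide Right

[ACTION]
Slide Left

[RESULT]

┌────┬────┬────┬────┐ 
│ 11 │    │  9 │  1 │ 
├────┼────┼────┼────┤ 
│  5 │  3 │ 12 │  4 │ 
├────┼────┼────┼────┤ 
│ 13 │ 14 │  8 │  7 │ 
├────┼────┼────┼────┤ 
│  2 │ 10 │  6 │ 15 │ 
└────┴────┴────┴────┘ 
Moves: 3              
                      
                      
                      
                      


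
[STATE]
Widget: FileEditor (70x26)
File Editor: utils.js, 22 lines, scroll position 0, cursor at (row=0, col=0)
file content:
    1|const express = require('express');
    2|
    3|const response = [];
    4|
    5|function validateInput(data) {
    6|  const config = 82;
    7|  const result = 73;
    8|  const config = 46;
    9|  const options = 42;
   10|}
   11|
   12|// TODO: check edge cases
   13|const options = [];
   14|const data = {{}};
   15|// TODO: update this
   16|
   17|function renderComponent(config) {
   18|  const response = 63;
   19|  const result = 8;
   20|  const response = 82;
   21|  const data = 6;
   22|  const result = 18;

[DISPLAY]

█onst express = require('express');                                  ▲
                                                                     █
const response = [];                                                 ░
                                                                     ░
function validateInput(data) {                                       ░
  const config = 82;                                                 ░
  const result = 73;                                                 ░
  const config = 46;                                                 ░
  const options = 42;                                                ░
}                                                                    ░
                                                                     ░
// TODO: check edge cases                                            ░
const options = [];                                                  ░
const data = {{}};                                                   ░
// TODO: update this                                                 ░
                                                                     ░
function renderComponent(config) {                                   ░
  const response = 63;                                               ░
  const result = 8;                                                  ░
  const response = 82;                                               ░
  const data = 6;                                                    ░
  const result = 18;                                                 ░
                                                                     ░
                                                                     ░
                                                                     ░
                                                                     ▼


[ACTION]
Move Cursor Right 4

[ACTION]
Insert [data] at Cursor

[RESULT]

consdata█ express = require('express');                              ▲
                                                                     █
const response = [];                                                 ░
                                                                     ░
function validateInput(data) {                                       ░
  const config = 82;                                                 ░
  const result = 73;                                                 ░
  const config = 46;                                                 ░
  const options = 42;                                                ░
}                                                                    ░
                                                                     ░
// TODO: check edge cases                                            ░
const options = [];                                                  ░
const data = {{}};                                                   ░
// TODO: update this                                                 ░
                                                                     ░
function renderComponent(config) {                                   ░
  const response = 63;                                               ░
  const result = 8;                                                  ░
  const response = 82;                                               ░
  const data = 6;                                                    ░
  const result = 18;                                                 ░
                                                                     ░
                                                                     ░
                                                                     ░
                                                                     ▼


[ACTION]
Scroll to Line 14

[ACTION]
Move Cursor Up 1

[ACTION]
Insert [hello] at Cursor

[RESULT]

consdatahello█ express = require('express');                         ▲
                                                                     █
const response = [];                                                 ░
                                                                     ░
function validateInput(data) {                                       ░
  const config = 82;                                                 ░
  const result = 73;                                                 ░
  const config = 46;                                                 ░
  const options = 42;                                                ░
}                                                                    ░
                                                                     ░
// TODO: check edge cases                                            ░
const options = [];                                                  ░
const data = {{}};                                                   ░
// TODO: update this                                                 ░
                                                                     ░
function renderComponent(config) {                                   ░
  const response = 63;                                               ░
  const result = 8;                                                  ░
  const response = 82;                                               ░
  const data = 6;                                                    ░
  const result = 18;                                                 ░
                                                                     ░
                                                                     ░
                                                                     ░
                                                                     ▼


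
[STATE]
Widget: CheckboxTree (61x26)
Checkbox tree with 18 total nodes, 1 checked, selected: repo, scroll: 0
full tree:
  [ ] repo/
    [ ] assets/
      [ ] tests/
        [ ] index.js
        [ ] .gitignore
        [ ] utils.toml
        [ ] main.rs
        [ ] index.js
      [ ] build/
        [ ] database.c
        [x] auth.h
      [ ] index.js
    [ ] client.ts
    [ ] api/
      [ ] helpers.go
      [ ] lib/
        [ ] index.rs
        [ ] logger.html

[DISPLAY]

>[-] repo/                                                   
   [-] assets/                                               
     [ ] tests/                                              
       [ ] index.js                                          
       [ ] .gitignore                                        
       [ ] utils.toml                                        
       [ ] main.rs                                           
       [ ] index.js                                          
     [-] build/                                              
       [ ] database.c                                        
       [x] auth.h                                            
     [ ] index.js                                            
   [ ] client.ts                                             
   [ ] api/                                                  
     [ ] helpers.go                                          
     [ ] lib/                                                
       [ ] index.rs                                          
       [ ] logger.html                                       
                                                             
                                                             
                                                             
                                                             
                                                             
                                                             
                                                             
                                                             


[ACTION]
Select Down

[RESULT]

 [-] repo/                                                   
>  [-] assets/                                               
     [ ] tests/                                              
       [ ] index.js                                          
       [ ] .gitignore                                        
       [ ] utils.toml                                        
       [ ] main.rs                                           
       [ ] index.js                                          
     [-] build/                                              
       [ ] database.c                                        
       [x] auth.h                                            
     [ ] index.js                                            
   [ ] client.ts                                             
   [ ] api/                                                  
     [ ] helpers.go                                          
     [ ] lib/                                                
       [ ] index.rs                                          
       [ ] logger.html                                       
                                                             
                                                             
                                                             
                                                             
                                                             
                                                             
                                                             
                                                             


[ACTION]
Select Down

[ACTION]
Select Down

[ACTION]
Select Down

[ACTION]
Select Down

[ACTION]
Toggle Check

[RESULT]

 [-] repo/                                                   
   [-] assets/                                               
     [-] tests/                                              
       [ ] index.js                                          
       [ ] .gitignore                                        
>      [x] utils.toml                                        
       [ ] main.rs                                           
       [ ] index.js                                          
     [-] build/                                              
       [ ] database.c                                        
       [x] auth.h                                            
     [ ] index.js                                            
   [ ] client.ts                                             
   [ ] api/                                                  
     [ ] helpers.go                                          
     [ ] lib/                                                
       [ ] index.rs                                          
       [ ] logger.html                                       
                                                             
                                                             
                                                             
                                                             
                                                             
                                                             
                                                             
                                                             


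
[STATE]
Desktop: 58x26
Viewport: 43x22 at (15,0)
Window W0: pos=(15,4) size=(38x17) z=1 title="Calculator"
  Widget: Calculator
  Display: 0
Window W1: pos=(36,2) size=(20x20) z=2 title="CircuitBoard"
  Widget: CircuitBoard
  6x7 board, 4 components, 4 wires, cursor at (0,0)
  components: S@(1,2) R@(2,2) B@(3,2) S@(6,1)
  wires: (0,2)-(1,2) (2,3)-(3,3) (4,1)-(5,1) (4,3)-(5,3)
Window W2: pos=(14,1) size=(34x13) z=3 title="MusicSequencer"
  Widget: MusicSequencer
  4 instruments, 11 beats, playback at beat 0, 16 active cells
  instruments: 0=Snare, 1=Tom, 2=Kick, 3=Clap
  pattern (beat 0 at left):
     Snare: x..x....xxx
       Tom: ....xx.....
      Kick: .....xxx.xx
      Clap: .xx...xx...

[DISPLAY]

                                           
━━━━━━━━━━━━━━━━━━━━━━━━━━━━━━━━┓          
 MusicSequencer                 ┃━━━━━━━┓  
────────────────────────────────┨rd     ┃  
      ▼1234567890               ┃───────┨  
 Snare█··█····███               ┃4 5    ┃  
   Tom····██·····               ┃ ·     ┃  
  Kick·····███·██               ┃ │     ┃  
  Clap·██···██···               ┃ S     ┃  
                                ┃       ┃  
                                ┃ R   · ┃  
                                ┃     │ ┃  
                                ┃ B   · ┃  
━━━━━━━━━━━━━━━━━━━━━━━━━━━━━━━━┛       ┃  
┃├───┼───┼───┼───┤   ┃4       ·       · ┃  
┃│ 0 │ . │ = │ + │   ┃        │       │ ┃  
┃├───┼───┼───┼───┤   ┃5       ·       · ┃  
┃│ C │ MC│ MR│ M+│   ┃                  ┃  
┃└───┴───┴───┴───┘   ┃6       S         ┃  
┃                    ┃Cursor: (0,0)     ┃  
┗━━━━━━━━━━━━━━━━━━━━┃                  ┃  
                     ┗━━━━━━━━━━━━━━━━━━┛  


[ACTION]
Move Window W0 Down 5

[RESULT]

                                           
━━━━━━━━━━━━━━━━━━━━━━━━━━━━━━━━┓          
 MusicSequencer                 ┃━━━━━━━┓  
────────────────────────────────┨rd     ┃  
      ▼1234567890               ┃───────┨  
 Snare█··█····███               ┃4 5    ┃  
   Tom····██·····               ┃ ·     ┃  
  Kick·····███·██               ┃ │     ┃  
  Clap·██···██···               ┃ S     ┃  
                                ┃       ┃  
                                ┃ R   · ┃  
                                ┃     │ ┃  
                                ┃ B   · ┃  
━━━━━━━━━━━━━━━━━━━━━━━━━━━━━━━━┛       ┃  
┃│ 7 │ 8 │ 9 │ ÷ │   ┃4       ·       · ┃  
┃├───┼───┼───┼───┤   ┃        │       │ ┃  
┃│ 4 │ 5 │ 6 │ × │   ┃5       ·       · ┃  
┃├───┼───┼───┼───┤   ┃                  ┃  
┃│ 1 │ 2 │ 3 │ - │   ┃6       S         ┃  
┃├───┼───┼───┼───┤   ┃Cursor: (0,0)     ┃  
┃│ 0 │ . │ = │ + │   ┃                  ┃  
┃├───┼───┼───┼───┤   ┗━━━━━━━━━━━━━━━━━━┛  


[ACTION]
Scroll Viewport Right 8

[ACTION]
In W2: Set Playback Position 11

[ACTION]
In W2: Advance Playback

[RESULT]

                                           
━━━━━━━━━━━━━━━━━━━━━━━━━━━━━━━━┓          
 MusicSequencer                 ┃━━━━━━━┓  
────────────────────────────────┨rd     ┃  
      0▼234567890               ┃───────┨  
 Snare█··█····███               ┃4 5    ┃  
   Tom····██·····               ┃ ·     ┃  
  Kick·····███·██               ┃ │     ┃  
  Clap·██···██···               ┃ S     ┃  
                                ┃       ┃  
                                ┃ R   · ┃  
                                ┃     │ ┃  
                                ┃ B   · ┃  
━━━━━━━━━━━━━━━━━━━━━━━━━━━━━━━━┛       ┃  
┃│ 7 │ 8 │ 9 │ ÷ │   ┃4       ·       · ┃  
┃├───┼───┼───┼───┤   ┃        │       │ ┃  
┃│ 4 │ 5 │ 6 │ × │   ┃5       ·       · ┃  
┃├───┼───┼───┼───┤   ┃                  ┃  
┃│ 1 │ 2 │ 3 │ - │   ┃6       S         ┃  
┃├───┼───┼───┼───┤   ┃Cursor: (0,0)     ┃  
┃│ 0 │ . │ = │ + │   ┃                  ┃  
┃├───┼───┼───┼───┤   ┗━━━━━━━━━━━━━━━━━━┛  


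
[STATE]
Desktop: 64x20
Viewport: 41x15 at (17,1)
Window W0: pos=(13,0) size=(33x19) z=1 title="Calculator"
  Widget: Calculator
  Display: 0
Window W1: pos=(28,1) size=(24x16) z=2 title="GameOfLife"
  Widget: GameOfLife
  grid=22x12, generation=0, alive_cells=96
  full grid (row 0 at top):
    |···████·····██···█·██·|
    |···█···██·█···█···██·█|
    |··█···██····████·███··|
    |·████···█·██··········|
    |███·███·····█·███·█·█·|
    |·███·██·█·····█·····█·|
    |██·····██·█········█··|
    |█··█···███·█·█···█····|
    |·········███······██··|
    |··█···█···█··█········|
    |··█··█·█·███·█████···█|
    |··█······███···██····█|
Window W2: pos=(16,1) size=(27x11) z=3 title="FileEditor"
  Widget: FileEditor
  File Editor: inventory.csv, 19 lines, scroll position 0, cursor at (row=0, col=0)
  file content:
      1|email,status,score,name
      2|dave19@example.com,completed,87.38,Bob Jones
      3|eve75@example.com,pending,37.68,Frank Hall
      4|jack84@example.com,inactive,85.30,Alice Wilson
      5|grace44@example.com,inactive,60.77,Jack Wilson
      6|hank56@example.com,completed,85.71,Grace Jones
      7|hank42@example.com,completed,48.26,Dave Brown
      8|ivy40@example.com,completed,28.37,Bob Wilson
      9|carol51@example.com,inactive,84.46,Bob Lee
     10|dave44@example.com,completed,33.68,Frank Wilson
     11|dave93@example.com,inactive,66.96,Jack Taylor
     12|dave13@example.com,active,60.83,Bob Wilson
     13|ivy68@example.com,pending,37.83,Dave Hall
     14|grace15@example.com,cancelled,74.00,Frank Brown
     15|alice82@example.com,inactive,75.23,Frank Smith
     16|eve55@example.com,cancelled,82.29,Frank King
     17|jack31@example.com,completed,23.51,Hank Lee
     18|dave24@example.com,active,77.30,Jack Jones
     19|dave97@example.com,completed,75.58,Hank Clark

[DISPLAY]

━━━━━━━━━━━━━━━━━━━━━━━━━┓━━━━━━━━┓      
 FileEditor              ┃        ┃      
─────────────────────────┨────────┨      
█mail,status,score,name ▲┃        ┃      
dave19@example.com,compl█┃···█·██·┃      
eve75@example.com,pendin░┃█···██·█┃      
jack84@example.com,inact░┃██·███··┃      
grace44@example.com,inac░┃········┃      
hank56@example.com,compl░┃███·█·█·┃      
hank42@example.com,compl▼┃█·····█·┃      
━━━━━━━━━━━━━━━━━━━━━━━━━┛·····█··┃      
─┼───┼───┼─┃█··█···███·█·█···█····┃      
 │ MC│ MR│ ┃·········███······██··┃      
─┴───┴───┴─┃··█···█···█··█········┃      
           ┃··█··█·█·███·█████···█┃      


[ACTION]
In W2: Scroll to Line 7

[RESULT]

━━━━━━━━━━━━━━━━━━━━━━━━━┓━━━━━━━━┓      
 FileEditor              ┃        ┃      
─────────────────────────┨────────┨      
hank42@example.com,compl▲┃        ┃      
ivy40@example.com,comple░┃···█·██·┃      
carol51@example.com,inac░┃█···██·█┃      
dave44@example.com,compl█┃██·███··┃      
dave93@example.com,inact░┃········┃      
dave13@example.com,activ░┃███·█·█·┃      
ivy68@example.com,pendin▼┃█·····█·┃      
━━━━━━━━━━━━━━━━━━━━━━━━━┛·····█··┃      
─┼───┼───┼─┃█··█···███·█·█···█····┃      
 │ MC│ MR│ ┃·········███······██··┃      
─┴───┴───┴─┃··█···█···█··█········┃      
           ┃··█··█·█·███·█████···█┃      


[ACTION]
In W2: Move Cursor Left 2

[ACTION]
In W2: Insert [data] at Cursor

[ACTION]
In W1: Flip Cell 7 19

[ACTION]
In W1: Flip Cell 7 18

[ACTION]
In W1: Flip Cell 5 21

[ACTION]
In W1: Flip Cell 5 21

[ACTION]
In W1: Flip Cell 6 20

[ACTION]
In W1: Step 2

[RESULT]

━━━━━━━━━━━━━━━━━━━━━━━━━┓━━━━━━━━┓      
 FileEditor              ┃        ┃      
─────────────────────────┨────────┨      
hank42@example.com,compl▲┃        ┃      
ivy40@example.com,comple░┃········┃      
carol51@example.com,inac░┃·██·█···┃      
dave44@example.com,compl█┃██······┃      
dave93@example.com,inact░┃··█·███·┃      
dave13@example.com,activ░┃·█····█·┃      
ivy68@example.com,pendin▼┃·█···███┃      
━━━━━━━━━━━━━━━━━━━━━━━━━┛······██┃      
─┼───┼───┼─┃██········███·····█···┃      
 │ MC│ MR│ ┃······███··█··········┃      
─┴───┴───┴─┃··█···█·█···█·█·······┃      
           ┃··█·····█····██·······┃      
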